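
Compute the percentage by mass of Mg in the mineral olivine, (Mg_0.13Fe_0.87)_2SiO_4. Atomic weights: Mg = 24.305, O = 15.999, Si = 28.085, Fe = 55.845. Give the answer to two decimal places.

3.23 weight percent

M((Mg_0.13Fe_0.87)_2SiO_4) = 195.571 g/mol.
Mg contributes 0.26 × 24.305 = 6.319 g per mole.
6.319/195.571 = 0.0323 → 3.23%.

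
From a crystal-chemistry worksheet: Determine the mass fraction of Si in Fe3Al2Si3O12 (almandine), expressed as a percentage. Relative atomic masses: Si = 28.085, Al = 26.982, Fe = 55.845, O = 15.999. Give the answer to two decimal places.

M(Fe3Al2Si3O12) = 497.742 g/mol.
Si contributes 3 × 28.085 = 84.255 g per mole.
84.255/497.742 = 0.1693 → 16.93%.

16.93 mass %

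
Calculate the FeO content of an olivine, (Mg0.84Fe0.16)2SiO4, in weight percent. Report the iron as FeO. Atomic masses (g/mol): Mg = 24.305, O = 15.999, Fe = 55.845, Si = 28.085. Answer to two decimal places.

15.25 wt%

M((Mg0.84Fe0.16)2SiO4) = 150.784 g/mol; M(FeO) = 71.844 g/mol.
Moles FeO per formula unit = 0.32 Fe ÷ 1 = 0.3200.
FeO fraction = (0.3200 × 71.844) / 150.784 = 22.990/150.784 = 0.1525.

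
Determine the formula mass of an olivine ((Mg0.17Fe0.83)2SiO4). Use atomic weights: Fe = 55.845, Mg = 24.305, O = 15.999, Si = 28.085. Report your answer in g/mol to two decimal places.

193.05 g/mol

M = 0.34*24.305 + 1.66*55.845 + 1*28.085 + 4*15.999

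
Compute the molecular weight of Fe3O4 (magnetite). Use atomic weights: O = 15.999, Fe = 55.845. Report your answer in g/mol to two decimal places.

231.53 g/mol

M = 3*55.845 + 4*15.999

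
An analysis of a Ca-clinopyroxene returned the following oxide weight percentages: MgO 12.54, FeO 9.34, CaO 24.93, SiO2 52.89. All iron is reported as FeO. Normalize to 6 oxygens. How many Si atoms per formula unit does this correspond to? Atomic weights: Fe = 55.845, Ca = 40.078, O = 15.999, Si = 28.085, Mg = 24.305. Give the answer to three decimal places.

12.54 wt% MgO ÷ 40.304 g/mol = 0.31114 mol, giving 0.31114 Mg and 0.31114 O.
9.34 wt% FeO ÷ 71.844 g/mol = 0.13000 mol, giving 0.13000 Fe and 0.13000 O.
24.93 wt% CaO ÷ 56.077 g/mol = 0.44457 mol, giving 0.44457 Ca and 0.44457 O.
52.89 wt% SiO2 ÷ 60.083 g/mol = 0.88028 mol, giving 0.88028 Si and 1.76056 O.
Oxygen sums to 2.64627; scaling by 6/2.64627 = 2.26734 puts the formula on 6 O.
Si: 0.88028 × 2.26734 = 1.996 atoms per formula unit.

1.996 Si apfu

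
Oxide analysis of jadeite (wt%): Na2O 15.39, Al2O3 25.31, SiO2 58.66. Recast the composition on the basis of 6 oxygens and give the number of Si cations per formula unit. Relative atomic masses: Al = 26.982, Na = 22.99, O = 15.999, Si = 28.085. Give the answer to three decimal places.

1.989 Si apfu

Na2O: 15.39/61.979 = 0.24831 mol → 0.49662 mol Na, 0.24831 mol O.
Al2O3: 25.31/101.961 = 0.24823 mol → 0.49646 mol Al, 0.74469 mol O.
SiO2: 58.66/60.083 = 0.97632 mol → 0.97632 mol Si, 1.95264 mol O.
Total oxygen = 2.94564 mol. Normalization factor = 6/2.94564 = 2.03691.
Si per 6 O = 0.97632 × 2.03691 = 1.989.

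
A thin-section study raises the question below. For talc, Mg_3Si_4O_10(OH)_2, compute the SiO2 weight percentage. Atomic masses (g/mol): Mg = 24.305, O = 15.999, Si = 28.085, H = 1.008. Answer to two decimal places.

Molar mass of Mg_3Si_4O_10(OH)_2 = 3*24.305 + 4*28.085 + 12*15.999 + 2*1.008 = 379.259 g/mol.
Each formula unit contains 4 Si, equivalent to 4/1 = 4.0000 mol SiO2.
M(SiO2) = 1×28.085 + 2×15.999 = 60.083 g/mol.
Mass of SiO2 per formula unit = 4.0000 × 60.083 = 240.332 g.
SiO2 wt% = 240.332 / 379.259 × 100 = 63.37%.

63.37 wt%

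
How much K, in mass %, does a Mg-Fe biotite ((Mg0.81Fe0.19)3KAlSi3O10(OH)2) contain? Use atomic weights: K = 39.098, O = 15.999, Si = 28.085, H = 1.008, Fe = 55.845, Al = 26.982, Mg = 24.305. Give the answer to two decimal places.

8.98 mass %

Formula mass = 2.43·24.305 + 0.57·55.845 + 1·39.098 + 1·26.982 + 3·28.085 + 12·15.999 + 2·1.008 = 435.232 g/mol, of which 39.098 g is K.
So K makes up 39.098/435.232 = 0.0898 of the mass, i.e. 8.98%.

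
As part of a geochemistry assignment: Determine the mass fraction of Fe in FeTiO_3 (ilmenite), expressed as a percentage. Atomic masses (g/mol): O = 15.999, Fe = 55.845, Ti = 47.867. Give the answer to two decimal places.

M(FeTiO_3) = 151.709 g/mol.
Fe contributes 1 × 55.845 = 55.845 g per mole.
55.845/151.709 = 0.3681 → 36.81%.

36.81 wt%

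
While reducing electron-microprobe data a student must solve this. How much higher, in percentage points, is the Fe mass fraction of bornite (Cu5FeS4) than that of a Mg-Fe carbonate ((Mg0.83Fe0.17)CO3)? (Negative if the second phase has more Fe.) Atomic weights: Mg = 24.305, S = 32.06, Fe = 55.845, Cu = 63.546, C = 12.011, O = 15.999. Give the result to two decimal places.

First mineral: 55.845 g Fe in 501.815 g formula = 11.13 wt% Fe.
Second mineral: 9.494 g Fe in 89.675 g formula = 10.59 wt% Fe.
11.13% − 10.59% gives a difference of 0.54 percentage points.

0.54 percentage points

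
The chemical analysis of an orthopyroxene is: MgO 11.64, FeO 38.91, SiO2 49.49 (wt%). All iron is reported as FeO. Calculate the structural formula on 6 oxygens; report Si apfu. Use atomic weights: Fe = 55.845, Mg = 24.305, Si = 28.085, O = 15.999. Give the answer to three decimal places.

1.995 Si apfu

MgO: 11.64/40.304 = 0.28881 mol → 0.28881 mol Mg, 0.28881 mol O.
FeO: 38.91/71.844 = 0.54159 mol → 0.54159 mol Fe, 0.54159 mol O.
SiO2: 49.49/60.083 = 0.82369 mol → 0.82369 mol Si, 1.64738 mol O.
Total oxygen = 2.47778 mol. Normalization factor = 6/2.47778 = 2.42152.
Si per 6 O = 0.82369 × 2.42152 = 1.995.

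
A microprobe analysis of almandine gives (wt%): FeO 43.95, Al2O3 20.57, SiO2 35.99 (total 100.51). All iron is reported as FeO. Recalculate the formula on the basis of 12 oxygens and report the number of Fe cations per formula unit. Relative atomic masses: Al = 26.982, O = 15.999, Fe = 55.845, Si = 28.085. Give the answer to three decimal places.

FeO (M=71.844): mol = 0.61174; Fe = 0.61174, O = 0.61174.
Al2O3 (M=101.961): mol = 0.20174; Al = 0.40348, O = 0.60522.
SiO2 (M=60.083): mol = 0.59900; Si = 0.59900, O = 1.19800.
ΣO = 2.41496; factor = 12/ΣO = 4.96903.
Fe apfu = 0.61174 × 4.96903 = 3.040.

3.040 Fe apfu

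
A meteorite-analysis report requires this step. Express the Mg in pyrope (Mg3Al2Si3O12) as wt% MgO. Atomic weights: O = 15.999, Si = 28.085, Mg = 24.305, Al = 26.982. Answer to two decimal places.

29.99 wt%

M(Mg3Al2Si3O12) = 403.122 g/mol; M(MgO) = 40.304 g/mol.
Moles MgO per formula unit = 3 Mg ÷ 1 = 3.0000.
MgO fraction = (3.0000 × 40.304) / 403.122 = 120.912/403.122 = 0.2999.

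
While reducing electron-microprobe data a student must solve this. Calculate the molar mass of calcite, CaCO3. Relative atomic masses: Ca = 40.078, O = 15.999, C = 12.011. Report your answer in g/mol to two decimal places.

M = 1·40.078 + 1·12.011 + 3·15.999

100.09 g/mol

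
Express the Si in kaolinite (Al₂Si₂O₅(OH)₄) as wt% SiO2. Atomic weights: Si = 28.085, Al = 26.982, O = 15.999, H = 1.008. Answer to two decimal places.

Formula mass = 258.157 g/mol.
2 Si → 2.0000 mol SiO2 per formula unit; M(SiO2) = 60.083, so SiO2 mass = 120.166 g.
120.166/258.157 × 100 = 46.55 wt%.

46.55 wt%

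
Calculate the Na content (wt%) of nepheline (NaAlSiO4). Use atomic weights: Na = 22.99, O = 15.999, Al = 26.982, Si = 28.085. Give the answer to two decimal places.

Formula mass = 1*22.99 + 1*26.982 + 1*28.085 + 4*15.999 = 142.053 g/mol, of which 22.990 g is Na.
So Na makes up 22.990/142.053 = 0.1618 of the mass, i.e. 16.18%.

16.18 wt%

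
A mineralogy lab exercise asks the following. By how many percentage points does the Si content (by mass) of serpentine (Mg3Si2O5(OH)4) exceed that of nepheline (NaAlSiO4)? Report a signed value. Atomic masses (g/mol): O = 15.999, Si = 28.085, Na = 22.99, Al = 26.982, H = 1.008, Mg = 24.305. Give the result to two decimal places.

0.50 percentage points

M(Mg3Si2O5(OH)4) = 277.108 g/mol, so wt% Si = 56.170/277.108 × 100 = 20.27%.
M(NaAlSiO4) = 142.053 g/mol, so wt% Si = 28.085/142.053 × 100 = 19.77%.
20.27 − 19.77 = 0.50 pp.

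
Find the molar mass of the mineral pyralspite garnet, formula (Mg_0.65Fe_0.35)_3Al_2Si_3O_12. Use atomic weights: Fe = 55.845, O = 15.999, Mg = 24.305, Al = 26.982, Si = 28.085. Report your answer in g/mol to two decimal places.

436.24 g/mol

The formula mass is the sum 1.95·24.305 + 1.05·55.845 + 2·26.982 + 3·28.085 + 12·15.999.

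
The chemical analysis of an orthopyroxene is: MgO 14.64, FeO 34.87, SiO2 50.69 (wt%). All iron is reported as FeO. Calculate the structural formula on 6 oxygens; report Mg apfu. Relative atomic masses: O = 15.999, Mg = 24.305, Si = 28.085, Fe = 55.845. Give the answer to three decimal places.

0.859 Mg apfu

14.64 wt% MgO ÷ 40.304 g/mol = 0.36324 mol, giving 0.36324 Mg and 0.36324 O.
34.87 wt% FeO ÷ 71.844 g/mol = 0.48536 mol, giving 0.48536 Fe and 0.48536 O.
50.69 wt% SiO2 ÷ 60.083 g/mol = 0.84367 mol, giving 0.84367 Si and 1.68734 O.
Oxygen sums to 2.53594; scaling by 6/2.53594 = 2.36599 puts the formula on 6 O.
Mg: 0.36324 × 2.36599 = 0.859 atoms per formula unit.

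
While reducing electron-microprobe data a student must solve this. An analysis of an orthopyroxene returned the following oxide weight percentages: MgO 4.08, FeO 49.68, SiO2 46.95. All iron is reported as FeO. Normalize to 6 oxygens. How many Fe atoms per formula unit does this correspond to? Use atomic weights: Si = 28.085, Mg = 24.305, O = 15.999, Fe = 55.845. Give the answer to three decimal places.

1.761 Fe apfu

4.08 wt% MgO ÷ 40.304 g/mol = 0.10123 mol, giving 0.10123 Mg and 0.10123 O.
49.68 wt% FeO ÷ 71.844 g/mol = 0.69150 mol, giving 0.69150 Fe and 0.69150 O.
46.95 wt% SiO2 ÷ 60.083 g/mol = 0.78142 mol, giving 0.78142 Si and 1.56284 O.
Oxygen sums to 2.35557; scaling by 6/2.35557 = 2.54715 puts the formula on 6 O.
Fe: 0.69150 × 2.54715 = 1.761 atoms per formula unit.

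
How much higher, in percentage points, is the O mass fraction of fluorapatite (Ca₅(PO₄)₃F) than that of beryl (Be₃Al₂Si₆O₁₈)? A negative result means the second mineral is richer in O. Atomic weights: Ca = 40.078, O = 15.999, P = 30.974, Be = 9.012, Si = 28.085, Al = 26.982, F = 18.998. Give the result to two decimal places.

O in Ca₅(PO₄)₃F: molar mass 504.298 g/mol; 12×15.999 = 191.988 g → 38.07 wt%.
O in Be₃Al₂Si₆O₁₈: molar mass 537.492 g/mol; 18×15.999 = 287.982 g → 53.58 wt%.
Difference = 38.07 − 53.58 = -15.51 percentage points.

-15.51 percentage points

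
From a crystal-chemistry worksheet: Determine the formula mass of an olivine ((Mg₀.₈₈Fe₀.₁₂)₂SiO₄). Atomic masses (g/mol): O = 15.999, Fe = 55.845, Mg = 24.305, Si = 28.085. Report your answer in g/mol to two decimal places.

M = 1.76(24.305) + 0.24(55.845) + 1(28.085) + 4(15.999)

148.26 g/mol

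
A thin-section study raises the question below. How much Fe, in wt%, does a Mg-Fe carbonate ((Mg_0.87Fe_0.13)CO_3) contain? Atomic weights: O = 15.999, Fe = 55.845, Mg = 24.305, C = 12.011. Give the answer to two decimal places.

Molar mass of (Mg_0.87Fe_0.13)CO_3: 0.87*24.305 + 0.13*55.845 + 1*12.011 + 3*15.999 = 88.413 g/mol.
Mass of Fe per formula unit: 0.13 × 55.845 = 7.260 g.
Weight fraction Fe = 7.260 / 88.413 = 0.0821.

8.21 wt%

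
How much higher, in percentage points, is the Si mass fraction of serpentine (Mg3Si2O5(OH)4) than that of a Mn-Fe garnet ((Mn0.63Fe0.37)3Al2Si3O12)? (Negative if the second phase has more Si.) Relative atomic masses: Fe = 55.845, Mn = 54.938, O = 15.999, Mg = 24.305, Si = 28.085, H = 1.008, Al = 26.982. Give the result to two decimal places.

Si in Mg3Si2O5(OH)4: molar mass 277.108 g/mol; 2×28.085 = 56.170 g → 20.27 wt%.
Si in (Mn0.63Fe0.37)3Al2Si3O12: molar mass 496.028 g/mol; 3×28.085 = 84.255 g → 16.99 wt%.
Difference = 20.27 − 16.99 = 3.28 percentage points.

3.28 percentage points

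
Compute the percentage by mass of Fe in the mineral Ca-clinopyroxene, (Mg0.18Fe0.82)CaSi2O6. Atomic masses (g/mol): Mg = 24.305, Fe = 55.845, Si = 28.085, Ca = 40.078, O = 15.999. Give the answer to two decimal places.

M((Mg0.18Fe0.82)CaSi2O6) = 242.410 g/mol.
Fe contributes 0.82 × 55.845 = 45.793 g per mole.
45.793/242.410 = 0.1889 → 18.89%.

18.89 wt%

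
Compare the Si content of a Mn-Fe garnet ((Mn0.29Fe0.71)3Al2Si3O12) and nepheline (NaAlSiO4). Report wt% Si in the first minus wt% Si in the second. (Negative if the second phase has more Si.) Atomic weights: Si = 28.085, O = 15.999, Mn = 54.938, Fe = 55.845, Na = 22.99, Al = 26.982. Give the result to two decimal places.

-2.82 percentage points

Si in (Mn0.29Fe0.71)3Al2Si3O12: molar mass 496.953 g/mol; 3×28.085 = 84.255 g → 16.95 wt%.
Si in NaAlSiO4: molar mass 142.053 g/mol; 1×28.085 = 28.085 g → 19.77 wt%.
Difference = 16.95 − 19.77 = -2.82 percentage points.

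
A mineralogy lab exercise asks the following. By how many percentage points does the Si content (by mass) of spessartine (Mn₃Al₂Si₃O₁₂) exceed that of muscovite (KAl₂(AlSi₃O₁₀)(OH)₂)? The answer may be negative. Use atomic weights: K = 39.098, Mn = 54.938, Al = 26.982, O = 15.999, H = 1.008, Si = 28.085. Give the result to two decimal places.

Si in Mn₃Al₂Si₃O₁₂: molar mass 495.021 g/mol; 3×28.085 = 84.255 g → 17.02 wt%.
Si in KAl₂(AlSi₃O₁₀)(OH)₂: molar mass 398.303 g/mol; 3×28.085 = 84.255 g → 21.15 wt%.
Difference = 17.02 − 21.15 = -4.13 percentage points.

-4.13 percentage points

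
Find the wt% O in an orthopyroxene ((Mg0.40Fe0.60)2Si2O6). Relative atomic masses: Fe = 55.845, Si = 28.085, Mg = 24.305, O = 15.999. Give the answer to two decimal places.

Molar mass of (Mg0.40Fe0.60)2Si2O6: 0.80×24.305 + 1.20×55.845 + 2×28.085 + 6×15.999 = 238.622 g/mol.
Mass of O per formula unit: 6 × 15.999 = 95.994 g.
Weight fraction O = 95.994 / 238.622 = 0.4023.

40.23 mass %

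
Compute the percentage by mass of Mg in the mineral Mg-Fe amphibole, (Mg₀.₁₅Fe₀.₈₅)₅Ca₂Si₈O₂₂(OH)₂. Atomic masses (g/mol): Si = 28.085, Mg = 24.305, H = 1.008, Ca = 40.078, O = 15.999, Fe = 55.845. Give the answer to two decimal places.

1.93 wt%

Formula mass = 0.75·24.305 + 4.25·55.845 + 2·40.078 + 8·28.085 + 24·15.999 + 2·1.008 = 946.398 g/mol, of which 18.229 g is Mg.
So Mg makes up 18.229/946.398 = 0.0193 of the mass, i.e. 1.93%.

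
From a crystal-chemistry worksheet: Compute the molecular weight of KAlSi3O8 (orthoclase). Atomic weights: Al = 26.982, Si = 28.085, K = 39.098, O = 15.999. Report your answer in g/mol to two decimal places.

278.33 g/mol

M = 1·39.098 + 1·26.982 + 3·28.085 + 8·15.999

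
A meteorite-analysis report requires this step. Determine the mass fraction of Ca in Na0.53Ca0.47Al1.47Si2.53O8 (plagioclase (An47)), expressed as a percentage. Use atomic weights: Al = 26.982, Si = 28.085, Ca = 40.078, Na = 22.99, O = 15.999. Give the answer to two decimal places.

6.98 wt%

M(Na0.53Ca0.47Al1.47Si2.53O8) = 269.732 g/mol.
Ca contributes 0.47 × 40.078 = 18.837 g per mole.
18.837/269.732 = 0.0698 → 6.98%.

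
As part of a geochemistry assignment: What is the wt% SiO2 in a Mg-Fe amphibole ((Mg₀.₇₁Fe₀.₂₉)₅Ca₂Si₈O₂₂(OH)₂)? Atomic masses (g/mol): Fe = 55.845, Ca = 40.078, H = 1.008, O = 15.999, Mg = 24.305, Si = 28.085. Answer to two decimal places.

Formula mass = 858.086 g/mol.
8 Si → 8.0000 mol SiO2 per formula unit; M(SiO2) = 60.083, so SiO2 mass = 480.664 g.
480.664/858.086 × 100 = 56.02 wt%.

56.02 wt%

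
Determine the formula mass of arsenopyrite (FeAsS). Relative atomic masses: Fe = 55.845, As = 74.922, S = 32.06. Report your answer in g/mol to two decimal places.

162.83 g/mol

Fe: 1 × 55.845 = 55.8450
As: 1 × 74.922 = 74.9220
S: 1 × 32.06 = 32.0600
Summing the contributions gives the formula mass.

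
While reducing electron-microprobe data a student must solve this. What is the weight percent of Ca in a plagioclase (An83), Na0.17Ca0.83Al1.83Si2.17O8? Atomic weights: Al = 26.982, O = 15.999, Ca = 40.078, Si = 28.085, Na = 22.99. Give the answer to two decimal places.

12.07 weight percent

Formula mass = 0.17×22.99 + 0.83×40.078 + 1.83×26.982 + 2.17×28.085 + 8×15.999 = 275.487 g/mol, of which 33.265 g is Ca.
So Ca makes up 33.265/275.487 = 0.1207 of the mass, i.e. 12.07%.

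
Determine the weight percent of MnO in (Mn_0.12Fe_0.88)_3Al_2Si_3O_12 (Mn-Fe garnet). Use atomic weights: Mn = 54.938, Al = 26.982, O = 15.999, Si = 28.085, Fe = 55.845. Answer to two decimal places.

Formula mass = 497.415 g/mol.
0.36 Mn → 0.3600 mol MnO per formula unit; M(MnO) = 70.937, so MnO mass = 25.537 g.
25.537/497.415 × 100 = 5.13 wt%.

5.13 wt%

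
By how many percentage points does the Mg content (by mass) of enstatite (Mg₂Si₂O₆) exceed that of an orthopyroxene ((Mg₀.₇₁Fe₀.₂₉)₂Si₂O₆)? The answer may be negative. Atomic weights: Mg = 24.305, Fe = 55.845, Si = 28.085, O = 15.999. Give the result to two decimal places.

8.46 percentage points

First mineral: 48.610 g Mg in 200.774 g formula = 24.21 wt% Mg.
Second mineral: 34.513 g Mg in 219.067 g formula = 15.75 wt% Mg.
24.21% − 15.75% gives a difference of 8.46 percentage points.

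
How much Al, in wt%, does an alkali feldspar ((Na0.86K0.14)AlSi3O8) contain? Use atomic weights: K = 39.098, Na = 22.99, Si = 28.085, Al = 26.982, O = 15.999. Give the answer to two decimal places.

M((Na0.86K0.14)AlSi3O8) = 264.474 g/mol.
Al contributes 1 × 26.982 = 26.982 g per mole.
26.982/264.474 = 0.1020 → 10.20%.

10.20 wt%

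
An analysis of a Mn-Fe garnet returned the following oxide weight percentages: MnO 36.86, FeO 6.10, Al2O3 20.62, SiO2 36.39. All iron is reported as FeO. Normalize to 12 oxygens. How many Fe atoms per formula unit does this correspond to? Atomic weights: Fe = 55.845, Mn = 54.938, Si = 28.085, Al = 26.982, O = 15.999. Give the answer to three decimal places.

MnO (M=70.937): mol = 0.51962; Mn = 0.51962, O = 0.51962.
FeO (M=71.844): mol = 0.08491; Fe = 0.08491, O = 0.08491.
Al2O3 (M=101.961): mol = 0.20223; Al = 0.40446, O = 0.60669.
SiO2 (M=60.083): mol = 0.60566; Si = 0.60566, O = 1.21132.
ΣO = 2.42254; factor = 12/ΣO = 4.95348.
Fe apfu = 0.08491 × 4.95348 = 0.421.

0.421 Fe apfu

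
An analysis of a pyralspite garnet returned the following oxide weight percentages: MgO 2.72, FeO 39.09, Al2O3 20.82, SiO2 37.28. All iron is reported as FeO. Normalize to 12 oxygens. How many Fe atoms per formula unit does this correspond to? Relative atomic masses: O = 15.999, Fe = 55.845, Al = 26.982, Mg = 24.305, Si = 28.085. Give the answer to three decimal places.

MgO (M=40.304): mol = 0.06749; Mg = 0.06749, O = 0.06749.
FeO (M=71.844): mol = 0.54410; Fe = 0.54410, O = 0.54410.
Al2O3 (M=101.961): mol = 0.20420; Al = 0.40840, O = 0.61260.
SiO2 (M=60.083): mol = 0.62048; Si = 0.62048, O = 1.24096.
ΣO = 2.46515; factor = 12/ΣO = 4.86786.
Fe apfu = 0.54410 × 4.86786 = 2.649.

2.649 Fe apfu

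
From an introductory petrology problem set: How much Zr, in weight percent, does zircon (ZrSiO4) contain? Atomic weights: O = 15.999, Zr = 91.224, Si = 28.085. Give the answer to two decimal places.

Formula mass = 1·91.224 + 1·28.085 + 4·15.999 = 183.305 g/mol, of which 91.224 g is Zr.
So Zr makes up 91.224/183.305 = 0.4977 of the mass, i.e. 49.77%.

49.77 weight percent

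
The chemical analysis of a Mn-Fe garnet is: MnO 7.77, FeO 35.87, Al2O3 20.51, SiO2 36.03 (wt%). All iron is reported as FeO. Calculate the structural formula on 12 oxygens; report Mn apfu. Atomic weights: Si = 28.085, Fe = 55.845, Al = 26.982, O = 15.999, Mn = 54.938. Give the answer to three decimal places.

0.545 Mn apfu

MnO (M=70.937): mol = 0.10953; Mn = 0.10953, O = 0.10953.
FeO (M=71.844): mol = 0.49928; Fe = 0.49928, O = 0.49928.
Al2O3 (M=101.961): mol = 0.20116; Al = 0.40232, O = 0.60348.
SiO2 (M=60.083): mol = 0.59967; Si = 0.59967, O = 1.19934.
ΣO = 2.41163; factor = 12/ΣO = 4.97589.
Mn apfu = 0.10953 × 4.97589 = 0.545.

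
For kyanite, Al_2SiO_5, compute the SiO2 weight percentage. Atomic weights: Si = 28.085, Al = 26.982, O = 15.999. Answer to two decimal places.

Formula mass = 162.044 g/mol.
1 Si → 1.0000 mol SiO2 per formula unit; M(SiO2) = 60.083, so SiO2 mass = 60.083 g.
60.083/162.044 × 100 = 37.08 wt%.

37.08 wt%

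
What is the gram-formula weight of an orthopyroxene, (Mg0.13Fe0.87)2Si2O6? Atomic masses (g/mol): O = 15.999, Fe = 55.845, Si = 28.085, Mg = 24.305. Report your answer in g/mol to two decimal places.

255.65 g/mol

Mg: 0.26 × 24.305 = 6.3193
Fe: 1.74 × 55.845 = 97.1703
Si: 2 × 28.085 = 56.1700
O: 6 × 15.999 = 95.9940
Summing the contributions gives the formula mass.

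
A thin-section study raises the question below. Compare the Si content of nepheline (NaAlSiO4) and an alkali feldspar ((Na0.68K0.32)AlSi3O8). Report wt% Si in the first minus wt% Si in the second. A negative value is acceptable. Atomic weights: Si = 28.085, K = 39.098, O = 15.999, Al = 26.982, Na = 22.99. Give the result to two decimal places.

-11.74 percentage points

Si in NaAlSiO4: molar mass 142.053 g/mol; 1×28.085 = 28.085 g → 19.77 wt%.
Si in (Na0.68K0.32)AlSi3O8: molar mass 267.374 g/mol; 3×28.085 = 84.255 g → 31.51 wt%.
Difference = 19.77 − 31.51 = -11.74 percentage points.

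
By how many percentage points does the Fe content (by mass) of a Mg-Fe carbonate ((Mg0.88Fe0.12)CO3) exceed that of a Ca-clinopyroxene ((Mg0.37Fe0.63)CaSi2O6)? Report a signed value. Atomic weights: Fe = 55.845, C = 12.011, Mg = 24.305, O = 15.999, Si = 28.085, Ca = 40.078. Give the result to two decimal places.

M((Mg0.88Fe0.12)CO3) = 88.098 g/mol, so wt% Fe = 6.701/88.098 × 100 = 7.61%.
M((Mg0.37Fe0.63)CaSi2O6) = 236.417 g/mol, so wt% Fe = 35.182/236.417 × 100 = 14.88%.
7.61 − 14.88 = -7.27 pp.

-7.27 percentage points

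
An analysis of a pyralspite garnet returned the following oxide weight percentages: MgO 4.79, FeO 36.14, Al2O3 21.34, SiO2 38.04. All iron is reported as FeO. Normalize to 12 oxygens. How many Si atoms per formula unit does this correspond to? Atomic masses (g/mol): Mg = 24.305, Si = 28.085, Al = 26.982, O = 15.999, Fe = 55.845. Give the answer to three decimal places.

3.020 Si apfu

MgO (M=40.304): mol = 0.11885; Mg = 0.11885, O = 0.11885.
FeO (M=71.844): mol = 0.50303; Fe = 0.50303, O = 0.50303.
Al2O3 (M=101.961): mol = 0.20930; Al = 0.41860, O = 0.62790.
SiO2 (M=60.083): mol = 0.63312; Si = 0.63312, O = 1.26624.
ΣO = 2.51602; factor = 12/ΣO = 4.76944.
Si apfu = 0.63312 × 4.76944 = 3.020.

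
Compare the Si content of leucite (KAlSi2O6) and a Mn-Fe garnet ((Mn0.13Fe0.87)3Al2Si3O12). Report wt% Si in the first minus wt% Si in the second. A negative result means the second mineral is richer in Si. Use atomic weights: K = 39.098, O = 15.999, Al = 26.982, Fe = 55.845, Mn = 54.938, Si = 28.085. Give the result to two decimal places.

8.80 percentage points

First mineral: 56.170 g Si in 218.244 g formula = 25.74 wt% Si.
Second mineral: 84.255 g Si in 497.388 g formula = 16.94 wt% Si.
25.74% − 16.94% gives a difference of 8.80 percentage points.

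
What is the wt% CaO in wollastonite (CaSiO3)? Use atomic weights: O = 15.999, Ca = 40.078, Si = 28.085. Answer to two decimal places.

Formula mass = 116.160 g/mol.
1 Ca → 1.0000 mol CaO per formula unit; M(CaO) = 56.077, so CaO mass = 56.077 g.
56.077/116.160 × 100 = 48.28 wt%.

48.28 wt%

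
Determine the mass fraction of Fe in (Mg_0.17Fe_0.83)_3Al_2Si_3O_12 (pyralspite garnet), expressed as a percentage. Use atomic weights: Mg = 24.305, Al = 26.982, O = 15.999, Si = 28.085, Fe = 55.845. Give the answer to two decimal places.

M((Mg_0.17Fe_0.83)_3Al_2Si_3O_12) = 481.657 g/mol.
Fe contributes 2.49 × 55.845 = 139.054 g per mole.
139.054/481.657 = 0.2887 → 28.87%.

28.87 mass %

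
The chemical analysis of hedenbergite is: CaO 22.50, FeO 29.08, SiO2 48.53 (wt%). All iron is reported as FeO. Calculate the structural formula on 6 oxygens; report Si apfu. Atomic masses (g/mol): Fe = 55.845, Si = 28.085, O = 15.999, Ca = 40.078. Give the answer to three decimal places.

2.001 Si apfu

CaO: 22.50/56.077 = 0.40123 mol → 0.40123 mol Ca, 0.40123 mol O.
FeO: 29.08/71.844 = 0.40477 mol → 0.40477 mol Fe, 0.40477 mol O.
SiO2: 48.53/60.083 = 0.80772 mol → 0.80772 mol Si, 1.61544 mol O.
Total oxygen = 2.42144 mol. Normalization factor = 6/2.42144 = 2.47786.
Si per 6 O = 0.80772 × 2.47786 = 2.001.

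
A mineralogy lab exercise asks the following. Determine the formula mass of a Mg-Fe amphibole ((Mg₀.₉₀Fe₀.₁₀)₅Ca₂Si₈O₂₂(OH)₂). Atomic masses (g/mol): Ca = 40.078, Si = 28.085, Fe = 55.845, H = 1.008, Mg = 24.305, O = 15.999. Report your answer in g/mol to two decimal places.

828.12 g/mol

Mg: 4.50 × 24.305 = 109.3725
Fe: 0.50 × 55.845 = 27.9225
Ca: 2 × 40.078 = 80.1560
Si: 8 × 28.085 = 224.6800
O: 24 × 15.999 = 383.9760
H: 2 × 1.008 = 2.0160
Summing the contributions gives the formula mass.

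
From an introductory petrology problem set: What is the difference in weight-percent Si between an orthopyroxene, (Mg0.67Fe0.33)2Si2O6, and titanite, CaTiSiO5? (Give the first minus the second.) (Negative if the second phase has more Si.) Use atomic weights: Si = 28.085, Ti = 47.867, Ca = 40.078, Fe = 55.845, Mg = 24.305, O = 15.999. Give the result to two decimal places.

Si in (Mg0.67Fe0.33)2Si2O6: molar mass 221.590 g/mol; 2×28.085 = 56.170 g → 25.35 wt%.
Si in CaTiSiO5: molar mass 196.025 g/mol; 1×28.085 = 28.085 g → 14.33 wt%.
Difference = 25.35 − 14.33 = 11.02 percentage points.

11.02 percentage points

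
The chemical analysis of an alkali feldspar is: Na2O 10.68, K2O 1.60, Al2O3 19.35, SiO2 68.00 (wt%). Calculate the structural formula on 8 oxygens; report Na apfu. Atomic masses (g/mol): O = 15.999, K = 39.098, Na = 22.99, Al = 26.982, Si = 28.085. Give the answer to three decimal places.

0.912 Na apfu

Na2O (M=61.979): mol = 0.17232; Na = 0.34464, O = 0.17232.
K2O (M=94.195): mol = 0.01699; K = 0.03398, O = 0.01699.
Al2O3 (M=101.961): mol = 0.18978; Al = 0.37956, O = 0.56934.
SiO2 (M=60.083): mol = 1.13177; Si = 1.13177, O = 2.26354.
ΣO = 3.02219; factor = 8/ΣO = 2.64709.
Na apfu = 0.34464 × 2.64709 = 0.912.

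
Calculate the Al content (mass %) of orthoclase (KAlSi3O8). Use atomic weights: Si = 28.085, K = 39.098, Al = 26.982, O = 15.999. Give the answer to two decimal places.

M(KAlSi3O8) = 278.327 g/mol.
Al contributes 1 × 26.982 = 26.982 g per mole.
26.982/278.327 = 0.0969 → 9.69%.

9.69 mass %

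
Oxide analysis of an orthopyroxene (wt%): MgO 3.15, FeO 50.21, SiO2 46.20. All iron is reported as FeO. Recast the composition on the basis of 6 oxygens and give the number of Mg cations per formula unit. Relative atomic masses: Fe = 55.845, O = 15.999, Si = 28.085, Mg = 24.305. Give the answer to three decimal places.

0.203 Mg apfu

MgO (M=40.304): mol = 0.07816; Mg = 0.07816, O = 0.07816.
FeO (M=71.844): mol = 0.69888; Fe = 0.69888, O = 0.69888.
SiO2 (M=60.083): mol = 0.76894; Si = 0.76894, O = 1.53788.
ΣO = 2.31492; factor = 6/ΣO = 2.59188.
Mg apfu = 0.07816 × 2.59188 = 0.203.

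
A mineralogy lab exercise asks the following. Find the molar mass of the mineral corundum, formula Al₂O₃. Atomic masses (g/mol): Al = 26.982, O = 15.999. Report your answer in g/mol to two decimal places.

Al: 2 × 26.982 = 53.9640
O: 3 × 15.999 = 47.9970
Summing the contributions gives the formula mass.

101.96 g/mol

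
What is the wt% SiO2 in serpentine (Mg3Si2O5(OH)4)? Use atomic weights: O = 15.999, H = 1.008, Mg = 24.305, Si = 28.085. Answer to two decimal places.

43.36 wt%

Formula mass = 277.108 g/mol.
2 Si → 2.0000 mol SiO2 per formula unit; M(SiO2) = 60.083, so SiO2 mass = 120.166 g.
120.166/277.108 × 100 = 43.36 wt%.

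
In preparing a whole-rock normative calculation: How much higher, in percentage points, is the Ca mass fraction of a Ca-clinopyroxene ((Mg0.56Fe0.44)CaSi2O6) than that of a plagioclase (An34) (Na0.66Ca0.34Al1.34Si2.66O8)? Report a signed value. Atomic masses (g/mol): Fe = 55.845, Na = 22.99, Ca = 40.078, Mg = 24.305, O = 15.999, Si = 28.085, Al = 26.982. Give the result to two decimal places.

12.30 percentage points

Ca in (Mg0.56Fe0.44)CaSi2O6: molar mass 230.425 g/mol; 1×40.078 = 40.078 g → 17.39 wt%.
Ca in Na0.66Ca0.34Al1.34Si2.66O8: molar mass 267.654 g/mol; 0.34×40.078 = 13.627 g → 5.09 wt%.
Difference = 17.39 − 5.09 = 12.30 percentage points.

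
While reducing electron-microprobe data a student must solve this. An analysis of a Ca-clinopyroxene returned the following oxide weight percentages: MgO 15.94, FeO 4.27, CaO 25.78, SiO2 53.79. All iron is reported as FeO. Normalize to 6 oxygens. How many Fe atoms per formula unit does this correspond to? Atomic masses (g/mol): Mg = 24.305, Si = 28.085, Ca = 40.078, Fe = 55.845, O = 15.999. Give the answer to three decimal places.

MgO (M=40.304): mol = 0.39549; Mg = 0.39549, O = 0.39549.
FeO (M=71.844): mol = 0.05943; Fe = 0.05943, O = 0.05943.
CaO (M=56.077): mol = 0.45973; Ca = 0.45973, O = 0.45973.
SiO2 (M=60.083): mol = 0.89526; Si = 0.89526, O = 1.79052.
ΣO = 2.70517; factor = 6/ΣO = 2.21798.
Fe apfu = 0.05943 × 2.21798 = 0.132.

0.132 Fe apfu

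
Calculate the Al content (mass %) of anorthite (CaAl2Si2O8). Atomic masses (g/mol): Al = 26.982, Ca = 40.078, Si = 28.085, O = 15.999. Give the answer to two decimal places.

19.40 mass %

Molar mass of CaAl2Si2O8: 1*40.078 + 2*26.982 + 2*28.085 + 8*15.999 = 278.204 g/mol.
Mass of Al per formula unit: 2 × 26.982 = 53.964 g.
Weight fraction Al = 53.964 / 278.204 = 0.1940.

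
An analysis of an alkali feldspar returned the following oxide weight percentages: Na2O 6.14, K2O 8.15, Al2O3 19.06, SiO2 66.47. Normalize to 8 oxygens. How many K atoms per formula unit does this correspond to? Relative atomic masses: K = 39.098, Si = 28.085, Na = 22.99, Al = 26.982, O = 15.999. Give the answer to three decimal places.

Na2O (M=61.979): mol = 0.09907; Na = 0.19814, O = 0.09907.
K2O (M=94.195): mol = 0.08652; K = 0.17304, O = 0.08652.
Al2O3 (M=101.961): mol = 0.18693; Al = 0.37386, O = 0.56079.
SiO2 (M=60.083): mol = 1.10630; Si = 1.10630, O = 2.21260.
ΣO = 2.95898; factor = 8/ΣO = 2.70363.
K apfu = 0.17304 × 2.70363 = 0.468.

0.468 K apfu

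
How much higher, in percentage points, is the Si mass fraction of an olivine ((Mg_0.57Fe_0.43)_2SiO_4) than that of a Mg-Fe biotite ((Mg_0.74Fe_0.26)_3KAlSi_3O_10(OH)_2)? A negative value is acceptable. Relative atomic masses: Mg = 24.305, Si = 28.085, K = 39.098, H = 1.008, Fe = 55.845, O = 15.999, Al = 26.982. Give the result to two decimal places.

-2.33 percentage points

M((Mg_0.57Fe_0.43)_2SiO_4) = 167.815 g/mol, so wt% Si = 28.085/167.815 × 100 = 16.74%.
M((Mg_0.74Fe_0.26)_3KAlSi_3O_10(OH)_2) = 441.855 g/mol, so wt% Si = 84.255/441.855 × 100 = 19.07%.
16.74 − 19.07 = -2.33 pp.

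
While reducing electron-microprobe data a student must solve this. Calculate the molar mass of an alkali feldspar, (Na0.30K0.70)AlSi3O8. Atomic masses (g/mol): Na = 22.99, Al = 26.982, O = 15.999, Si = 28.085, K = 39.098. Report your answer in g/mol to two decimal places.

273.49 g/mol

The formula mass is the sum 0.30(22.99) + 0.70(39.098) + 1(26.982) + 3(28.085) + 8(15.999).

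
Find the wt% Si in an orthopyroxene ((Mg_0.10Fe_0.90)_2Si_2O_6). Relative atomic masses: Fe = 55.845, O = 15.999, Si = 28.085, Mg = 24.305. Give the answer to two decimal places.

21.81 mass %

M((Mg_0.10Fe_0.90)_2Si_2O_6) = 257.546 g/mol.
Si contributes 2 × 28.085 = 56.170 g per mole.
56.170/257.546 = 0.2181 → 21.81%.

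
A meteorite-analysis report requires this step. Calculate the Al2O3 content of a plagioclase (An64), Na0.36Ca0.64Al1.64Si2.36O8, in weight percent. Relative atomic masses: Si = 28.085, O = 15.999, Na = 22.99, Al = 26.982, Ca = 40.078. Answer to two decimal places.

30.69 wt%

Formula mass = 272.449 g/mol.
1.64 Al → 0.8200 mol Al2O3 per formula unit; M(Al2O3) = 101.961, so Al2O3 mass = 83.608 g.
83.608/272.449 × 100 = 30.69 wt%.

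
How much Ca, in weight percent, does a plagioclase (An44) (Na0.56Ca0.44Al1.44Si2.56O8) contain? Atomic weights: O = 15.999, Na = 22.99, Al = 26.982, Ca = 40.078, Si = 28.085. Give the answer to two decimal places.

Molar mass of Na0.56Ca0.44Al1.44Si2.56O8: 0.56*22.99 + 0.44*40.078 + 1.44*26.982 + 2.56*28.085 + 8*15.999 = 269.252 g/mol.
Mass of Ca per formula unit: 0.44 × 40.078 = 17.634 g.
Weight fraction Ca = 17.634 / 269.252 = 0.0655.

6.55 weight percent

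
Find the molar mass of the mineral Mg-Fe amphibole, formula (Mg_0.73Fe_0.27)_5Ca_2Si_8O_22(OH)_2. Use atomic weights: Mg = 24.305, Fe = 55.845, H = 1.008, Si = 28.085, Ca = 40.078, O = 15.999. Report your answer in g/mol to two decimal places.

854.93 g/mol

M = 3.65*24.305 + 1.35*55.845 + 2*40.078 + 8*28.085 + 24*15.999 + 2*1.008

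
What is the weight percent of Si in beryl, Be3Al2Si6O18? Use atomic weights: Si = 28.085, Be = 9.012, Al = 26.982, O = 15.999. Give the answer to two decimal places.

31.35 weight percent

M(Be3Al2Si6O18) = 537.492 g/mol.
Si contributes 6 × 28.085 = 168.510 g per mole.
168.510/537.492 = 0.3135 → 31.35%.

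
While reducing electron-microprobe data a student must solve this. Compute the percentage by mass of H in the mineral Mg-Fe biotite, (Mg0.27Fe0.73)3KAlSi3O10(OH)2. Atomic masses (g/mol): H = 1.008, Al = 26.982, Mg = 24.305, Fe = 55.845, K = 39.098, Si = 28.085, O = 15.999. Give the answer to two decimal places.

0.41 wt%

Molar mass of (Mg0.27Fe0.73)3KAlSi3O10(OH)2: 0.81·24.305 + 2.19·55.845 + 1·39.098 + 1·26.982 + 3·28.085 + 12·15.999 + 2·1.008 = 486.327 g/mol.
Mass of H per formula unit: 2 × 1.008 = 2.016 g.
Weight fraction H = 2.016 / 486.327 = 0.0041.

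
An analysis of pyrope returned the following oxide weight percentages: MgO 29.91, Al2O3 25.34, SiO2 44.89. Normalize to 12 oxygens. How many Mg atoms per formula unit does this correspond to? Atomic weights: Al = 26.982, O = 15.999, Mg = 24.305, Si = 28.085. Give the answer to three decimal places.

29.91 wt% MgO ÷ 40.304 g/mol = 0.74211 mol, giving 0.74211 Mg and 0.74211 O.
25.34 wt% Al2O3 ÷ 101.961 g/mol = 0.24853 mol, giving 0.49706 Al and 0.74559 O.
44.89 wt% SiO2 ÷ 60.083 g/mol = 0.74713 mol, giving 0.74713 Si and 1.49426 O.
Oxygen sums to 2.98196; scaling by 12/2.98196 = 4.02420 puts the formula on 12 O.
Mg: 0.74211 × 4.02420 = 2.986 atoms per formula unit.

2.986 Mg apfu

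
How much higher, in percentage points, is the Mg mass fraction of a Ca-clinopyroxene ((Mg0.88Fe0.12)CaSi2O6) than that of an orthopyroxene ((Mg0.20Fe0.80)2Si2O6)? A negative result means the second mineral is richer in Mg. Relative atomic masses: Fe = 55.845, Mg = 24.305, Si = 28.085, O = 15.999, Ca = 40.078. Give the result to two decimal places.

M((Mg0.88Fe0.12)CaSi2O6) = 220.332 g/mol, so wt% Mg = 21.388/220.332 × 100 = 9.71%.
M((Mg0.20Fe0.80)2Si2O6) = 251.238 g/mol, so wt% Mg = 9.722/251.238 × 100 = 3.87%.
9.71 − 3.87 = 5.84 pp.

5.84 percentage points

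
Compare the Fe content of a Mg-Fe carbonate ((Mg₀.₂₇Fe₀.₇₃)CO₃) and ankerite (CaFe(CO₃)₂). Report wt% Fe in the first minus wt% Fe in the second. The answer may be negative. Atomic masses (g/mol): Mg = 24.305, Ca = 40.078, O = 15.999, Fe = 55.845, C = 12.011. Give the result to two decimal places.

First mineral: 40.767 g Fe in 107.337 g formula = 37.98 wt% Fe.
Second mineral: 55.845 g Fe in 215.939 g formula = 25.86 wt% Fe.
37.98% − 25.86% gives a difference of 12.12 percentage points.

12.12 percentage points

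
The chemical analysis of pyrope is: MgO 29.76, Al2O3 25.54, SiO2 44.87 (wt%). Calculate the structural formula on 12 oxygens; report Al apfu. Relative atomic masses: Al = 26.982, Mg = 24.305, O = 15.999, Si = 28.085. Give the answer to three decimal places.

29.76 wt% MgO ÷ 40.304 g/mol = 0.73839 mol, giving 0.73839 Mg and 0.73839 O.
25.54 wt% Al2O3 ÷ 101.961 g/mol = 0.25049 mol, giving 0.50098 Al and 0.75147 O.
44.87 wt% SiO2 ÷ 60.083 g/mol = 0.74680 mol, giving 0.74680 Si and 1.49360 O.
Oxygen sums to 2.98346; scaling by 12/2.98346 = 4.02218 puts the formula on 12 O.
Al: 0.50098 × 4.02218 = 2.015 atoms per formula unit.

2.015 Al apfu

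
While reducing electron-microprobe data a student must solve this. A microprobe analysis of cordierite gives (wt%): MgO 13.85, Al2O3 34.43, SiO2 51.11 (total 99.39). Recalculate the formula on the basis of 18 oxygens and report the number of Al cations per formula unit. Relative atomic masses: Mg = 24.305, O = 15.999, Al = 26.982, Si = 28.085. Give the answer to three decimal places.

3.975 Al apfu

13.85 wt% MgO ÷ 40.304 g/mol = 0.34364 mol, giving 0.34364 Mg and 0.34364 O.
34.43 wt% Al2O3 ÷ 101.961 g/mol = 0.33768 mol, giving 0.67536 Al and 1.01304 O.
51.11 wt% SiO2 ÷ 60.083 g/mol = 0.85066 mol, giving 0.85066 Si and 1.70132 O.
Oxygen sums to 3.05800; scaling by 18/3.05800 = 5.88620 puts the formula on 18 O.
Al: 0.67536 × 5.88620 = 3.975 atoms per formula unit.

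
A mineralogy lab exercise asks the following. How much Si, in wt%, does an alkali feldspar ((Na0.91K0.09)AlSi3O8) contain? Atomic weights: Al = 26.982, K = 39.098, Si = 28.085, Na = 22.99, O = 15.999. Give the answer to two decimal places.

Molar mass of (Na0.91K0.09)AlSi3O8: 0.91·22.99 + 0.09·39.098 + 1·26.982 + 3·28.085 + 8·15.999 = 263.669 g/mol.
Mass of Si per formula unit: 3 × 28.085 = 84.255 g.
Weight fraction Si = 84.255 / 263.669 = 0.3195.

31.95 wt%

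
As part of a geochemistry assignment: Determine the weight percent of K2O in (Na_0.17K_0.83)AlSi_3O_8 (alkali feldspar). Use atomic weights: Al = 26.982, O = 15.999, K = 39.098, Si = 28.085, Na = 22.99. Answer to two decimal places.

14.18 wt%

M((Na_0.17K_0.83)AlSi_3O_8) = 275.589 g/mol; M(K2O) = 94.195 g/mol.
Moles K2O per formula unit = 0.83 K ÷ 2 = 0.4150.
K2O fraction = (0.4150 × 94.195) / 275.589 = 39.091/275.589 = 0.1418.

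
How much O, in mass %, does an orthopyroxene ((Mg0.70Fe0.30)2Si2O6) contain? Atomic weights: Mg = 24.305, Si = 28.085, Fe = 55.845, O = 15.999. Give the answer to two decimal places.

43.69 mass %

Formula mass = 1.40·24.305 + 0.60·55.845 + 2·28.085 + 6·15.999 = 219.698 g/mol, of which 95.994 g is O.
So O makes up 95.994/219.698 = 0.4369 of the mass, i.e. 43.69%.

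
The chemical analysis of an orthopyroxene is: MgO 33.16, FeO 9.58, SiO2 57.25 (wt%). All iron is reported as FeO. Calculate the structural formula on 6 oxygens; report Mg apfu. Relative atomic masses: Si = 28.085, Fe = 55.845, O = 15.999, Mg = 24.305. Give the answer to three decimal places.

MgO (M=40.304): mol = 0.82275; Mg = 0.82275, O = 0.82275.
FeO (M=71.844): mol = 0.13334; Fe = 0.13334, O = 0.13334.
SiO2 (M=60.083): mol = 0.95285; Si = 0.95285, O = 1.90570.
ΣO = 2.86179; factor = 6/ΣO = 2.09659.
Mg apfu = 0.82275 × 2.09659 = 1.725.

1.725 Mg apfu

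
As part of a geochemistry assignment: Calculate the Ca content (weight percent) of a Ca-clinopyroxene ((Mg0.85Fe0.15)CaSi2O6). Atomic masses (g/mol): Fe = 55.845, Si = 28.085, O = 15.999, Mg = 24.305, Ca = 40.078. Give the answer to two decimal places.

18.11 weight percent

M((Mg0.85Fe0.15)CaSi2O6) = 221.278 g/mol.
Ca contributes 1 × 40.078 = 40.078 g per mole.
40.078/221.278 = 0.1811 → 18.11%.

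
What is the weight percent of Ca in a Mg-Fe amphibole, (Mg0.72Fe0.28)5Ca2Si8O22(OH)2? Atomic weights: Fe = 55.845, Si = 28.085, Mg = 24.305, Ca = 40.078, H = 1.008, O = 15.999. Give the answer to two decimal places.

9.36 weight percent

Formula mass = 3.60×24.305 + 1.40×55.845 + 2×40.078 + 8×28.085 + 24×15.999 + 2×1.008 = 856.509 g/mol, of which 80.156 g is Ca.
So Ca makes up 80.156/856.509 = 0.0936 of the mass, i.e. 9.36%.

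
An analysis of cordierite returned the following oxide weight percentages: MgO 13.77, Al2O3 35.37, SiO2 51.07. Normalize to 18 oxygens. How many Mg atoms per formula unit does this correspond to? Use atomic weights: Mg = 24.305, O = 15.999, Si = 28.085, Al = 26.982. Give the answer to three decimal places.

1.995 Mg apfu

MgO (M=40.304): mol = 0.34165; Mg = 0.34165, O = 0.34165.
Al2O3 (M=101.961): mol = 0.34690; Al = 0.69380, O = 1.04070.
SiO2 (M=60.083): mol = 0.84999; Si = 0.84999, O = 1.69998.
ΣO = 3.08233; factor = 18/ΣO = 5.83974.
Mg apfu = 0.34165 × 5.83974 = 1.995.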